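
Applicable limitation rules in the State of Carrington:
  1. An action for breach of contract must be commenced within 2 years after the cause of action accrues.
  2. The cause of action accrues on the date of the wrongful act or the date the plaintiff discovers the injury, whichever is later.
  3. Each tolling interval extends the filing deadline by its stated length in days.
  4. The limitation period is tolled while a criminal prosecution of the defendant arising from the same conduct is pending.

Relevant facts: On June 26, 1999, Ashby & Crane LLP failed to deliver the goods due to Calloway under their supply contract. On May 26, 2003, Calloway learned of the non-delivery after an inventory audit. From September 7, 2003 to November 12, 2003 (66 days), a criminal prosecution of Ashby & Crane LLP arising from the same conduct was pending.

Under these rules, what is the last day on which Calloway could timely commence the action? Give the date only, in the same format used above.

July 31, 2005

Because discovery on May 26, 2003 post-dates the June 26, 1999 act, accrual under the later-of rule falls on May 26, 2003.
The untolled deadline — 2 years after May 26, 2003 — is May 26, 2005.
The period was tolled for 66 days by the pending criminal prosecution (September 7, 2003 to November 12, 2003), pushing the deadline to July 31, 2005.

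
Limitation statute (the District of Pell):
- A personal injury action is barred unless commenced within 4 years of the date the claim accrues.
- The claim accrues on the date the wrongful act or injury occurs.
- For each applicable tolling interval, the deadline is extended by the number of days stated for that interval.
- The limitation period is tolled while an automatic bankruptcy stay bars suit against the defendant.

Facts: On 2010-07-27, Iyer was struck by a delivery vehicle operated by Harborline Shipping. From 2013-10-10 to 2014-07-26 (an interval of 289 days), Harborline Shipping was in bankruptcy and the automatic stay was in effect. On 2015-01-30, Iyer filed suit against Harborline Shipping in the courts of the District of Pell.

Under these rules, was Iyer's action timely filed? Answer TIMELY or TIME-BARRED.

TIMELY

The claim accrued on 2010-07-27, when the wrongful act occurred.
The untolled deadline — 4 years after 2010-07-27 — is 2014-07-27.
The automatic bankruptcy stay from 2013-10-10 to 2014-07-26 tolled the period for 289 days, extending the deadline to 2015-05-12.
Iyer filed on 2015-01-30, before the 2015-05-12 deadline, so the action is timely.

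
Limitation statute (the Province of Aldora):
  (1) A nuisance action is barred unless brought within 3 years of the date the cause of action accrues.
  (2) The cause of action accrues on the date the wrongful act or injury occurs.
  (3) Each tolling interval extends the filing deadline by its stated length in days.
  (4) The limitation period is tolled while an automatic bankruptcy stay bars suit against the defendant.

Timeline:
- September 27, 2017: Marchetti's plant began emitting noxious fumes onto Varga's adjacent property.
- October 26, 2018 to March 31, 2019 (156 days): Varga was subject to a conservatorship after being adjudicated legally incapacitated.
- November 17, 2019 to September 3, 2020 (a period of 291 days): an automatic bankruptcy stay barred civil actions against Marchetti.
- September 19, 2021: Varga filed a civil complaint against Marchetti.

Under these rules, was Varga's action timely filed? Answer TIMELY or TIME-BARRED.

TIME-BARRED

The claim accrued on September 27, 2017, when the wrongful act occurred.
Adding the 3 years base period to September 27, 2017 gives a deadline of September 27, 2020, before any tolling.
The automatic bankruptcy stay from November 17, 2019 to September 3, 2020 tolled the period for 291 days, extending the deadline to July 15, 2021.
The plaintiff's legal incapacity from October 26, 2018 to March 31, 2019 does not toll the period, because no stated rule makes the plaintiff's incapacity a tolling event.
The September 19, 2021 filing falls after the July 15, 2021 deadline; the claim is time-barred.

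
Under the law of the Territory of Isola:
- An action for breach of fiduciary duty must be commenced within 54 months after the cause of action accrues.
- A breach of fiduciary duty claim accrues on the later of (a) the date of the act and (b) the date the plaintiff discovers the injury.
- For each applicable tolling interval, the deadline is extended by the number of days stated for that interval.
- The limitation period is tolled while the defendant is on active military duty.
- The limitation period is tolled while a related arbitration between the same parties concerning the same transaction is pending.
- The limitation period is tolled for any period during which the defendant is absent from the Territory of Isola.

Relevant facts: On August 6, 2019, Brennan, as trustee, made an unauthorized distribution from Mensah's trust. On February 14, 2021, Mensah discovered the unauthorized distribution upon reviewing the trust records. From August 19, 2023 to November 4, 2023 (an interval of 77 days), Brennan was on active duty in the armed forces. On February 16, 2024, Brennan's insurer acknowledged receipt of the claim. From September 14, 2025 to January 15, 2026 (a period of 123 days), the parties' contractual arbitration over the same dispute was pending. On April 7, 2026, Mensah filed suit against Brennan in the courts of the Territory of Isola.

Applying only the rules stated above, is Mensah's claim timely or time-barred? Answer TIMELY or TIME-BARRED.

TIME-BARRED

Taking the later of the act (August 6, 2019) and discovery (February 14, 2021), the claim accrued on February 14, 2021.
54 months from February 14, 2021 is August 14, 2025.
The period was tolled for 77 days by the defendant's active military service (August 19, 2023 to November 4, 2023), pushing the deadline to October 30, 2025.
The period was tolled for 123 days by the pending related arbitration (September 14, 2025 to January 15, 2026), pushing the deadline to March 2, 2026.
Nothing else in the chronology tolls or restarts the period.
Mensah filed on April 7, 2026, after the March 2, 2026 deadline, so the action is time-barred.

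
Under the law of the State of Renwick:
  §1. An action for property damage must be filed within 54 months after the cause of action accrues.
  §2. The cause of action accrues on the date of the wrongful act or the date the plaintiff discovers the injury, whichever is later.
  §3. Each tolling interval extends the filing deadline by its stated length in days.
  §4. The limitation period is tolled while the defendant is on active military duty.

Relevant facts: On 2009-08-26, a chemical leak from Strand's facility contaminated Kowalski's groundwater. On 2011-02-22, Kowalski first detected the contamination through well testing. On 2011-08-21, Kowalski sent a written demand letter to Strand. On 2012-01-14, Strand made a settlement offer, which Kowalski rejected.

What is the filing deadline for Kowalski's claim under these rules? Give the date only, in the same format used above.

The claim accrued on 2011-02-22 — the later of the 2009-08-26 act and the 2011-02-22 discovery.
Adding the 54 months base period to 2011-02-22 gives a deadline of 2015-08-22, before any tolling.
Nothing else in the chronology tolls or restarts the period.

2015-08-22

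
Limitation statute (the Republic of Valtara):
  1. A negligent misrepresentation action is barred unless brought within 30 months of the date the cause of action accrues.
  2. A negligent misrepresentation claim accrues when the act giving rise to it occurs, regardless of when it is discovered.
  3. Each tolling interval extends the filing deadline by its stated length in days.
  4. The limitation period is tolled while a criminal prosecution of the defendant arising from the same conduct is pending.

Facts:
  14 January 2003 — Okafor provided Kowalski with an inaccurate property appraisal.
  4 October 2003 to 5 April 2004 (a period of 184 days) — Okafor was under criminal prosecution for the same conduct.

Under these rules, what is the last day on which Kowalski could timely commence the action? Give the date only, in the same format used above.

14 January 2006

The claim accrued on 14 January 2003, when the wrongful act occurred.
Adding the 30 months base period to 14 January 2003 gives a deadline of 14 July 2005, before any tolling.
The pending criminal prosecution from 4 October 2003 to 5 April 2004 tolled the period for 184 days, extending the deadline to 14 January 2006.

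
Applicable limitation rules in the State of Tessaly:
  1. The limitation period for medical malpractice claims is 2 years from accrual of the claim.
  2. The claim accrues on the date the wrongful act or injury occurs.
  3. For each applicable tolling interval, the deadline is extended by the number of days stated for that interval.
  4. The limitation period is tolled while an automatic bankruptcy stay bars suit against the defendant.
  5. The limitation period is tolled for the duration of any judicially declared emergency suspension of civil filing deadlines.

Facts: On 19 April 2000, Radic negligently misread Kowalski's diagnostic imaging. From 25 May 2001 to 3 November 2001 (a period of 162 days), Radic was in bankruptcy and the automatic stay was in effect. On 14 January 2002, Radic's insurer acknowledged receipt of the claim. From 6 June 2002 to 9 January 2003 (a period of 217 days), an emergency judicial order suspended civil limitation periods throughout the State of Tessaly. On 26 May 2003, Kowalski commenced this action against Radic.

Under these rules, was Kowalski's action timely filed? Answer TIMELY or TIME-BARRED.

The claim accrued on 19 April 2000, the date of the act.
2 years from 19 April 2000 is 19 April 2002.
The period was tolled for 162 days by the automatic bankruptcy stay (25 May 2001 to 3 November 2001), pushing the deadline to 28 September 2002.
The emergency suspension of filing deadlines from 6 June 2002 to 9 January 2003 tolled the period for 217 days, extending the deadline to 3 May 2003.
None of the other events listed affects the running of the period under the stated rules.
The 26 May 2003 filing falls after the 3 May 2003 deadline; the claim is time-barred.

TIME-BARRED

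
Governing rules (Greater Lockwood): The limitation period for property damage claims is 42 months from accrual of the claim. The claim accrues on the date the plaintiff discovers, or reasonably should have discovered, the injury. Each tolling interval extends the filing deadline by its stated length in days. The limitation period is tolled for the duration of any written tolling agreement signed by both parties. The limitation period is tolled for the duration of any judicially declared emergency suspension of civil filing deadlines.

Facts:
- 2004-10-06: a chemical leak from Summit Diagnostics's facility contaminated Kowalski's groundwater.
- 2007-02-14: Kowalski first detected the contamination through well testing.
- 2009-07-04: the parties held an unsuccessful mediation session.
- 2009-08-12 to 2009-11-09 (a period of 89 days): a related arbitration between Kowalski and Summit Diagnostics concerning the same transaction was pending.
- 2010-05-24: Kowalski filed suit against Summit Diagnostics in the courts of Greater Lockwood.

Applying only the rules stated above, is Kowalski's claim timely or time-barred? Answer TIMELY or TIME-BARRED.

The claim did not accrue until Kowalski discovered the injury on 2007-02-14; the 2004-10-06 act date does not start the clock under the stated rule.
The untolled deadline — 42 months after 2007-02-14 — is 2010-08-14.
Although a pending arbitration ran from 2009-08-12 to 2009-11-09, the stated rules do not make that a tolling event, so it is disregarded.
Nothing else in the chronology tolls or restarts the period.
Filing on 2010-05-24 beat the 2010-08-14 deadline — the action is timely.

TIMELY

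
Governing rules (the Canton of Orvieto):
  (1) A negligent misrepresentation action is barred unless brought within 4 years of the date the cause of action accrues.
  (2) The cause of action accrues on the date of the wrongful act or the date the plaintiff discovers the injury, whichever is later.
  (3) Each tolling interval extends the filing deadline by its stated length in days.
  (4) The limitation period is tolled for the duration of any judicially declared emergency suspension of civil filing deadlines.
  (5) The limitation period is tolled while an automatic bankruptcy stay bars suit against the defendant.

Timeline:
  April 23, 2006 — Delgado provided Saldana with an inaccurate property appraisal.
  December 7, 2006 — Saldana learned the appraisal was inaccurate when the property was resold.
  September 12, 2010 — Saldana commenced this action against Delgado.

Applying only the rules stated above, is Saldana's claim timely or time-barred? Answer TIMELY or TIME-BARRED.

TIMELY

Taking the later of the act (April 23, 2006) and discovery (December 7, 2006), the claim accrued on December 7, 2006.
The untolled deadline — 4 years after December 7, 2006 — is December 7, 2010.
The September 12, 2010 filing precedes the December 7, 2010 deadline; the claim is timely.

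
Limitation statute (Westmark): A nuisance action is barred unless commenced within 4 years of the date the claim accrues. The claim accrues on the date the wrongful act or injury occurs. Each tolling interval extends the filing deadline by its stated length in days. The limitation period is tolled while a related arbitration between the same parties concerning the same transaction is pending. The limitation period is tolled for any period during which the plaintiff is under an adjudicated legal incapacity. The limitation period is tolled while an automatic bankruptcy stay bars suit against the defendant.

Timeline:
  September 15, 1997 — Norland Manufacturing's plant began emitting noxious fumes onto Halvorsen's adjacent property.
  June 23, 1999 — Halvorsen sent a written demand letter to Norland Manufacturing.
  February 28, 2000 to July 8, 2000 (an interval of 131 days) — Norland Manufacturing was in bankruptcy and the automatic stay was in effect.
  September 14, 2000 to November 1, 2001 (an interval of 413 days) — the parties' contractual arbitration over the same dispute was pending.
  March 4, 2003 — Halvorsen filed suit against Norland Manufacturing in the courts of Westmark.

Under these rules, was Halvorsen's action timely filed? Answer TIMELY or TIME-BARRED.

TIMELY

The limitation period began to run on September 15, 1997.
4 years from September 15, 1997 is September 15, 2001.
Because the automatic bankruptcy stay ran from February 28, 2000 to July 8, 2000, the deadline is extended by 131 days to January 24, 2002.
The period was tolled for 413 days by the pending related arbitration (September 14, 2000 to November 1, 2001), pushing the deadline to March 13, 2003.
The other events in the timeline have no effect on the limitation period under the stated rules.
Halvorsen filed on March 4, 2003, before the March 13, 2003 deadline, so the action is timely.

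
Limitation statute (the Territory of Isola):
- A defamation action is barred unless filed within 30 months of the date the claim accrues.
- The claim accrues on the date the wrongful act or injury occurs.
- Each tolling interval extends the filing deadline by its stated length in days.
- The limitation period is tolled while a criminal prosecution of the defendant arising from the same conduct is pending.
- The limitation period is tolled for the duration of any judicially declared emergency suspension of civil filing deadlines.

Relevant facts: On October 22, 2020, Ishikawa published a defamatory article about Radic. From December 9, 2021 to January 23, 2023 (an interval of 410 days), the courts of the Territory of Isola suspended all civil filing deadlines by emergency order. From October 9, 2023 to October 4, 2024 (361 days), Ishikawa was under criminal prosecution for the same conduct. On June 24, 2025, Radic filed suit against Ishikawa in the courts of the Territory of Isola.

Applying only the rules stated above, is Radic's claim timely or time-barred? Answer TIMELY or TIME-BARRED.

TIME-BARRED

The claim accrued on October 22, 2020, when the wrongful act occurred.
The untolled deadline — 30 months after October 22, 2020 — is April 22, 2023.
Because the emergency suspension of filing deadlines ran from December 9, 2021 to January 23, 2023, the deadline is extended by 410 days to June 5, 2024.
The period was tolled for 361 days by the pending criminal prosecution (October 9, 2023 to October 4, 2024), pushing the deadline to June 1, 2025.
Radic filed on June 24, 2025, after the June 1, 2025 deadline, so the action is time-barred.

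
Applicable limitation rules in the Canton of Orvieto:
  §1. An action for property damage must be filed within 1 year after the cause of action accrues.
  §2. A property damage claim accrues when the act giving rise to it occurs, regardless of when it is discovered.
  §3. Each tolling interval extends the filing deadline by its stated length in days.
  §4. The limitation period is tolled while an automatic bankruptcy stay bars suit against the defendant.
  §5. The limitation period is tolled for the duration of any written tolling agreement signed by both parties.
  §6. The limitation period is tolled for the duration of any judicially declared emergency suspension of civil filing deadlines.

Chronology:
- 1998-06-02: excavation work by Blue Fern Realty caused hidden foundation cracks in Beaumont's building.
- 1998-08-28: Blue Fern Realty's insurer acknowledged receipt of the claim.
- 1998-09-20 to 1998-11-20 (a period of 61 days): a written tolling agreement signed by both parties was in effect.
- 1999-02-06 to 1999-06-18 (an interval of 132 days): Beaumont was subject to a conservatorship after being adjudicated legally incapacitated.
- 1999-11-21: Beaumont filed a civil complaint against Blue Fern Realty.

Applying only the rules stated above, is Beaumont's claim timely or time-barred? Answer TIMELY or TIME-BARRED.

TIME-BARRED

The claim accrued on 1998-06-02, when the wrongful act occurred.
Adding the 1 year base period to 1998-06-02 gives a deadline of 1999-06-02, before any tolling.
Because the written tolling agreement ran from 1998-09-20 to 1998-11-20, the deadline is extended by 61 days to 1999-08-02.
The plaintiff's legal incapacity from 1999-02-06 to 1999-06-18 does not toll the period, because no stated rule makes the plaintiff's incapacity a tolling event.
Nothing else in the chronology tolls or restarts the period.
Filing on 1999-11-21 missed the 1999-08-02 deadline — the action is time-barred.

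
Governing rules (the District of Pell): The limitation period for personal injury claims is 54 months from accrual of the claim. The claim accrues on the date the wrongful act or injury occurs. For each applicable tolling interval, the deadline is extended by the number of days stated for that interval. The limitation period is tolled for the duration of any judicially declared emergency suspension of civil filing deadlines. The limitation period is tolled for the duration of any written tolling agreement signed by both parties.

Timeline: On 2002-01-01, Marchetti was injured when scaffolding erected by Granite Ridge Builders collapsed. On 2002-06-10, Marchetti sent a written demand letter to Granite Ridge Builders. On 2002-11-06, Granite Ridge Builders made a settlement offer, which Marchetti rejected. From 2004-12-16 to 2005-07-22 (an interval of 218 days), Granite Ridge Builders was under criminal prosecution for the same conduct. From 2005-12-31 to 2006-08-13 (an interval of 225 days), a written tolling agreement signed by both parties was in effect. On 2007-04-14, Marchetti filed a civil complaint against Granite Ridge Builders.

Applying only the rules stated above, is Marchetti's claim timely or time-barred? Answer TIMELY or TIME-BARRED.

TIME-BARRED

The claim accrued on 2002-01-01, the date of the act.
The untolled deadline — 54 months after 2002-01-01 — is 2006-07-01.
The written tolling agreement from 2005-12-31 to 2006-08-13 tolled the period for 225 days, extending the deadline to 2007-02-11.
No stated provision tolls the period for a criminal prosecution, so the interval from 2004-12-16 to 2005-07-22 has no effect on the deadline.
None of the other events listed affects the running of the period under the stated rules.
Filing on 2007-04-14 missed the 2007-02-11 deadline — the action is time-barred.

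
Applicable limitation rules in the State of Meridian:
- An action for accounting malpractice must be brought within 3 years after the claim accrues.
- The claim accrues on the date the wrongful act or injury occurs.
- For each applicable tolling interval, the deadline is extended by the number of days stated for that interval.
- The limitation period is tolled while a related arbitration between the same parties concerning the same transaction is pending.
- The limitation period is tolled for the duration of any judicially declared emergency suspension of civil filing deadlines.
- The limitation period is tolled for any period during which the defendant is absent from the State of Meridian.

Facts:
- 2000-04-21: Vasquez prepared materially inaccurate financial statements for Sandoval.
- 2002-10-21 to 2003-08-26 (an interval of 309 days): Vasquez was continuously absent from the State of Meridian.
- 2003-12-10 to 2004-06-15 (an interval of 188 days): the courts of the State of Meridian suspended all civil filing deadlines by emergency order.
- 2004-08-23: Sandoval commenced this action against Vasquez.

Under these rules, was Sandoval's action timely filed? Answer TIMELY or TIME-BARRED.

TIMELY

The claim accrued on 2000-04-21, the date of the act.
The untolled deadline — 3 years after 2000-04-21 — is 2003-04-21.
The period was tolled for 309 days by the defendant's absence from the jurisdiction (2002-10-21 to 2003-08-26), pushing the deadline to 2004-02-24.
The period was tolled for 188 days by the emergency suspension of filing deadlines (2003-12-10 to 2004-06-15), pushing the deadline to 2004-08-30.
The 2004-08-23 filing precedes the 2004-08-30 deadline; the claim is timely.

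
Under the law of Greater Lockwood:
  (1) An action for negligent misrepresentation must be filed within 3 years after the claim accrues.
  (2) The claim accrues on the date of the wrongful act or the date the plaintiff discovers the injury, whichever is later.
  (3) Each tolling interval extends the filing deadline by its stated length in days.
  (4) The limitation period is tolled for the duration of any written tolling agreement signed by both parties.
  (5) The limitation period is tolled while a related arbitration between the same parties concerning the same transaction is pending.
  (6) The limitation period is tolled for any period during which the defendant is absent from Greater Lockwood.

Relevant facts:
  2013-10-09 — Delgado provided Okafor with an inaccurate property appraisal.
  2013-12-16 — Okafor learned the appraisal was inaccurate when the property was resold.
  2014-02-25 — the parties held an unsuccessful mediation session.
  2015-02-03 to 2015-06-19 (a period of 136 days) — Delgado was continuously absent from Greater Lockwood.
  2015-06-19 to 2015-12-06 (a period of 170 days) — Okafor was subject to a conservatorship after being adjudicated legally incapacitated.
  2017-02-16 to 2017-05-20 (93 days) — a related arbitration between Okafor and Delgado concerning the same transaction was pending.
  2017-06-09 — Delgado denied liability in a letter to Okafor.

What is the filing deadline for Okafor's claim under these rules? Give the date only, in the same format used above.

Because discovery on 2013-12-16 post-dates the 2013-10-09 act, accrual under the later-of rule falls on 2013-12-16.
Adding the 3 years base period to 2013-12-16 gives a deadline of 2016-12-16, before any tolling.
Because the defendant's absence from the jurisdiction ran from 2015-02-03 to 2015-06-19, the deadline is extended by 136 days to 2017-05-01.
The pending related arbitration from 2017-02-16 to 2017-05-20 tolled the period for 93 days, extending the deadline to 2017-08-02.
The plaintiff's legal incapacity from 2015-06-19 to 2015-12-06 does not toll the period, because no stated rule makes the plaintiff's incapacity a tolling event.
Nothing else in the chronology tolls or restarts the period.

2017-08-02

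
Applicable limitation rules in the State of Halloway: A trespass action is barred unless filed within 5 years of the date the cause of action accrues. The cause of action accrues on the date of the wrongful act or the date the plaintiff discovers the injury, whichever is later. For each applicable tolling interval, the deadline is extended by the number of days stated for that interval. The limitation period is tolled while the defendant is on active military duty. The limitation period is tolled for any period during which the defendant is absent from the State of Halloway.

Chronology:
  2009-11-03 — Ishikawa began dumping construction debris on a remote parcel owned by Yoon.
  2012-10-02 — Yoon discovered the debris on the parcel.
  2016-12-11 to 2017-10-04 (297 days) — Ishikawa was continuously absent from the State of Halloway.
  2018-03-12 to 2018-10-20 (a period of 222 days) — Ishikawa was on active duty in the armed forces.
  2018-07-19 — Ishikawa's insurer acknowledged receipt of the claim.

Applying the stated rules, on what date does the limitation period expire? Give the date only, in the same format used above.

2019-03-05

Taking the later of the act (2009-11-03) and discovery (2012-10-02), the claim accrued on 2012-10-02.
5 years from 2012-10-02 is 2017-10-02.
The defendant's absence from the jurisdiction from 2016-12-11 to 2017-10-04 tolled the period for 297 days, extending the deadline to 2018-07-26.
The defendant's active military service from 2018-03-12 to 2018-10-20 tolled the period for 222 days, extending the deadline to 2019-03-05.
Nothing else in the chronology tolls or restarts the period.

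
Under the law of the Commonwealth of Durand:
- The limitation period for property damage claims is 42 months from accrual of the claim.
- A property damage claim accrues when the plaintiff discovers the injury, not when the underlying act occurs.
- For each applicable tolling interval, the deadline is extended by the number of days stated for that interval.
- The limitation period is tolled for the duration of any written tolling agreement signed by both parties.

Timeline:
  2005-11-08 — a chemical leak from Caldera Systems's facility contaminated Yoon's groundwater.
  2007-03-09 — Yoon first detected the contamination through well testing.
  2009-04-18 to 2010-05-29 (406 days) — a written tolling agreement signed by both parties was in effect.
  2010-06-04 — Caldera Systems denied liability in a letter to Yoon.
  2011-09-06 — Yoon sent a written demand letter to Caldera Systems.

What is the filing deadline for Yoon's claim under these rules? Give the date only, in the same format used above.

2011-10-20

The claim did not accrue until Yoon discovered the injury on 2007-03-09; the 2005-11-08 act date does not start the clock under the stated rule.
42 months from 2007-03-09 is 2010-09-09.
The period was tolled for 406 days by the written tolling agreement (2009-04-18 to 2010-05-29), pushing the deadline to 2011-10-20.
The other events in the timeline have no effect on the limitation period under the stated rules.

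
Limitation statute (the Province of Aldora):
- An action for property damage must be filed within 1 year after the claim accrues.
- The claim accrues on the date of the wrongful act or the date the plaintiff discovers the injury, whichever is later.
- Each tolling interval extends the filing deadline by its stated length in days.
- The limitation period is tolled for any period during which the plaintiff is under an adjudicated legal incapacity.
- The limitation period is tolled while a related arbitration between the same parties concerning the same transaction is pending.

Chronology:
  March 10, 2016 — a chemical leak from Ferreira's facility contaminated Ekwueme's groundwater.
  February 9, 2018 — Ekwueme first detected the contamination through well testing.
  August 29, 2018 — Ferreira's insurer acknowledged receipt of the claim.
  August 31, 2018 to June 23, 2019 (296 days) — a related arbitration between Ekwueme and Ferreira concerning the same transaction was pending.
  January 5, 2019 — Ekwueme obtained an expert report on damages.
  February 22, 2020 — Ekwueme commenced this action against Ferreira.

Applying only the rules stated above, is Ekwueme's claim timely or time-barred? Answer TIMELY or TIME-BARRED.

Taking the later of the act (March 10, 2016) and discovery (February 9, 2018), the claim accrued on February 9, 2018.
Adding the 1 year base period to February 9, 2018 gives a deadline of February 9, 2019, before any tolling.
The period was tolled for 296 days by the pending related arbitration (August 31, 2018 to June 23, 2019), pushing the deadline to December 2, 2019.
The other events in the timeline have no effect on the limitation period under the stated rules.
The February 22, 2020 filing falls after the December 2, 2019 deadline; the claim is time-barred.

TIME-BARRED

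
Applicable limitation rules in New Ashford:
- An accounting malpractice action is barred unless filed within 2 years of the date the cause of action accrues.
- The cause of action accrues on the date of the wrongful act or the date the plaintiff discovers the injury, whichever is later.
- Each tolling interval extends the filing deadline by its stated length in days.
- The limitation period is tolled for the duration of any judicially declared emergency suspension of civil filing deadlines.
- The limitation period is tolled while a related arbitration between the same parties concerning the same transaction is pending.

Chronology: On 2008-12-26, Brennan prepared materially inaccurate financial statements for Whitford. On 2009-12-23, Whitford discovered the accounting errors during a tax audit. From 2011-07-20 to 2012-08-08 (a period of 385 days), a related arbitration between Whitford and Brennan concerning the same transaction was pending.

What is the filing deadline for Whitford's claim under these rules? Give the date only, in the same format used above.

The claim accrued on 2009-12-23 — the later of the 2008-12-26 act and the 2009-12-23 discovery.
Adding the 2 years base period to 2009-12-23 gives a deadline of 2011-12-23, before any tolling.
The period was tolled for 385 days by the pending related arbitration (2011-07-20 to 2012-08-08), pushing the deadline to 2013-01-11.

2013-01-11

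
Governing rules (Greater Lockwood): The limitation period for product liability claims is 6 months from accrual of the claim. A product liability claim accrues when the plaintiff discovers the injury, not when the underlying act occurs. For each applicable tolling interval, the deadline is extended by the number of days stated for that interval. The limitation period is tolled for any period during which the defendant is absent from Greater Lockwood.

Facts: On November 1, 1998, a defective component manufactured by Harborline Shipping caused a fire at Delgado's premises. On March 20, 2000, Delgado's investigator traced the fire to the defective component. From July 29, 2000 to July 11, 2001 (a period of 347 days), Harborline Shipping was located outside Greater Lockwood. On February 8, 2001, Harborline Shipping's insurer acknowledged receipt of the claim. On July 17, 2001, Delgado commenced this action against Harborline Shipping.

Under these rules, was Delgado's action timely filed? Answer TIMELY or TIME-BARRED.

The claim did not accrue until Delgado discovered the injury on March 20, 2000; the November 1, 1998 act date does not start the clock under the stated rule.
The untolled deadline — 6 months after March 20, 2000 — is September 20, 2000.
The period was tolled for 347 days by the defendant's absence from the jurisdiction (July 29, 2000 to July 11, 2001), pushing the deadline to September 2, 2001.
The other events in the timeline have no effect on the limitation period under the stated rules.
The July 17, 2001 filing precedes the September 2, 2001 deadline; the claim is timely.

TIMELY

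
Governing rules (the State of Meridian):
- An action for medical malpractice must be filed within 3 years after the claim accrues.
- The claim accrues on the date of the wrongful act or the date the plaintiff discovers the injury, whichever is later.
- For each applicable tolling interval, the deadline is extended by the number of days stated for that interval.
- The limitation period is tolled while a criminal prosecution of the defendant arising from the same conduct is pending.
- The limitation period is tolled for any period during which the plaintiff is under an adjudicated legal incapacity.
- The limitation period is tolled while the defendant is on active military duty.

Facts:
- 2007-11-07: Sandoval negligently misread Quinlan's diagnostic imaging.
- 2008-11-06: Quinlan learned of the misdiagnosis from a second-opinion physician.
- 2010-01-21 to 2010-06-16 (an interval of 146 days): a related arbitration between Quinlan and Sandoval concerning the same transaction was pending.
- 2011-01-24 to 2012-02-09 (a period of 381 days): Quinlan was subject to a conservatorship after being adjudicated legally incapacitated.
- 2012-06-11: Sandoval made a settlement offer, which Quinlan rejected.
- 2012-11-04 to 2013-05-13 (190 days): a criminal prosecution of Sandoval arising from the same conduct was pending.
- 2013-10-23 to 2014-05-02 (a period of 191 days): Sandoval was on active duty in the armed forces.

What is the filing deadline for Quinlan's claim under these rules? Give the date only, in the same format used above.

2013-05-30

Because discovery on 2008-11-06 post-dates the 2007-11-07 act, accrual under the later-of rule falls on 2008-11-06.
The untolled deadline — 3 years after 2008-11-06 — is 2011-11-06.
Because the plaintiff's legal incapacity ran from 2011-01-24 to 2012-02-09, the deadline is extended by 381 days to 2012-11-21.
The pending criminal prosecution from 2012-11-04 to 2013-05-13 tolled the period for 190 days, extending the deadline to 2013-05-30.
The defendant's active military service starting 2013-10-23 came too late — the period had run on 2013-05-30 — and so does not extend the deadline.
Although a pending arbitration ran from 2010-01-21 to 2010-06-16, the stated rules do not make that a tolling event, so it is disregarded.
The other events in the timeline have no effect on the limitation period under the stated rules.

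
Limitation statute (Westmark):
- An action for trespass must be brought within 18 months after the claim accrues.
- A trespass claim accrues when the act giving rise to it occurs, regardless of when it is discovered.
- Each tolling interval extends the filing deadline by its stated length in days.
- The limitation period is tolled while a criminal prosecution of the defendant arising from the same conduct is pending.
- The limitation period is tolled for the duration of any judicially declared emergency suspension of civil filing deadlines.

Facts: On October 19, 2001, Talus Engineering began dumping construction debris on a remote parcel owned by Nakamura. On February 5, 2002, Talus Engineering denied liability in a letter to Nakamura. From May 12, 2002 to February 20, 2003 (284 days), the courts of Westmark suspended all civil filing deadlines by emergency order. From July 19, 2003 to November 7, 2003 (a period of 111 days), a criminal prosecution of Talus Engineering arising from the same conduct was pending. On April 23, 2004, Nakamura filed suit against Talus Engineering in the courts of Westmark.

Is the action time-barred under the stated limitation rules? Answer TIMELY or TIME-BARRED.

TIMELY

The claim accrued on October 19, 2001, the date of the act.
The untolled deadline — 18 months after October 19, 2001 — is April 19, 2003.
Because the emergency suspension of filing deadlines ran from May 12, 2002 to February 20, 2003, the deadline is extended by 284 days to January 28, 2004.
The pending criminal prosecution from July 19, 2003 to November 7, 2003 tolled the period for 111 days, extending the deadline to May 18, 2004.
Nothing else in the chronology tolls or restarts the period.
Filing on April 23, 2004 beat the May 18, 2004 deadline — the action is timely.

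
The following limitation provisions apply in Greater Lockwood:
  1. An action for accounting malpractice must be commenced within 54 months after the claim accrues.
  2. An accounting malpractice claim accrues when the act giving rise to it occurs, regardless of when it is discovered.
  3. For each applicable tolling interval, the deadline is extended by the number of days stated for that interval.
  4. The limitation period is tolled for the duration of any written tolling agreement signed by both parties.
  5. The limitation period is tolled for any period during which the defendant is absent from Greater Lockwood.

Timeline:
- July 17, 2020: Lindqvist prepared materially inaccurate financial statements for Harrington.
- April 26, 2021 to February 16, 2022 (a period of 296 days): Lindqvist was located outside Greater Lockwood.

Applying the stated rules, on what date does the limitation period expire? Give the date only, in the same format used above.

November 9, 2025

The limitation period began to run on July 17, 2020.
Adding the 54 months base period to July 17, 2020 gives a deadline of January 17, 2025, before any tolling.
The defendant's absence from the jurisdiction from April 26, 2021 to February 16, 2022 tolled the period for 296 days, extending the deadline to November 9, 2025.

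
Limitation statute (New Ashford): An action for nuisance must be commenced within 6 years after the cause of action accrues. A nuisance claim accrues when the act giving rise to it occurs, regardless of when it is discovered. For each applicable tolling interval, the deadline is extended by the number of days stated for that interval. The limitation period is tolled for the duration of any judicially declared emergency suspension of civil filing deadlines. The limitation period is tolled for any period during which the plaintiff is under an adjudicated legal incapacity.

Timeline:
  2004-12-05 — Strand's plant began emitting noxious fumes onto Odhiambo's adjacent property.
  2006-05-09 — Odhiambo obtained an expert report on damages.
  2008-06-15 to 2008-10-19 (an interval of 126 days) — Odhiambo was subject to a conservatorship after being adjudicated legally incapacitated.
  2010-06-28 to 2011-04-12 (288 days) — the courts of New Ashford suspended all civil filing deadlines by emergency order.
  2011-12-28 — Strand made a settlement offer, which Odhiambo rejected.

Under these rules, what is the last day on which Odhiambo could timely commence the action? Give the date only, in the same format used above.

The cause of action accrued on 2004-12-05, the date of the act.
Adding the 6 years base period to 2004-12-05 gives a deadline of 2010-12-05, before any tolling.
The plaintiff's legal incapacity from 2008-06-15 to 2008-10-19 tolled the period for 126 days, extending the deadline to 2011-04-10.
The period was tolled for 288 days by the emergency suspension of filing deadlines (2010-06-28 to 2011-04-12), pushing the deadline to 2012-01-23.
None of the other events listed affects the running of the period under the stated rules.

2012-01-23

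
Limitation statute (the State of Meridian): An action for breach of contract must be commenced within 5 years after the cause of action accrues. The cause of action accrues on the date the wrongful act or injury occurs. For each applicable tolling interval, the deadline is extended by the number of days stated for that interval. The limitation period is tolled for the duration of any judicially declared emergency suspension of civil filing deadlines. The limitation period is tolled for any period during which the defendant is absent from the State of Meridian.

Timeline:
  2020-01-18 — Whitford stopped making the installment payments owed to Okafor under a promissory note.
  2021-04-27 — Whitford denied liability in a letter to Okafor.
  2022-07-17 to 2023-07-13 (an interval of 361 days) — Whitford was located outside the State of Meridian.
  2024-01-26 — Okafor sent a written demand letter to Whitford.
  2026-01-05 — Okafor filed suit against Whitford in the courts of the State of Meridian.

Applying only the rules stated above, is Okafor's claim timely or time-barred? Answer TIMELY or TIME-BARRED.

The cause of action accrued on 2020-01-18, the date of the act.
5 years from 2020-01-18 is 2025-01-18.
Because the defendant's absence from the jurisdiction ran from 2022-07-17 to 2023-07-13, the deadline is extended by 361 days to 2026-01-14.
The other events in the timeline have no effect on the limitation period under the stated rules.
Okafor filed on 2026-01-05, before the 2026-01-14 deadline, so the action is timely.

TIMELY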